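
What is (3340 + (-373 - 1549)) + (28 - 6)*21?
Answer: 1880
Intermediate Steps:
(3340 + (-373 - 1549)) + (28 - 6)*21 = (3340 - 1922) + 22*21 = 1418 + 462 = 1880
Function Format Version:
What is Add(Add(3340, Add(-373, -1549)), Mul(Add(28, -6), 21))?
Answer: 1880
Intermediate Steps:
Add(Add(3340, Add(-373, -1549)), Mul(Add(28, -6), 21)) = Add(Add(3340, -1922), Mul(22, 21)) = Add(1418, 462) = 1880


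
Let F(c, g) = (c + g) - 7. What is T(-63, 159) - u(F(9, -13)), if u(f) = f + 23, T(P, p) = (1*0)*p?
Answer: -12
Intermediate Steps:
T(P, p) = 0 (T(P, p) = 0*p = 0)
F(c, g) = -7 + c + g
u(f) = 23 + f
T(-63, 159) - u(F(9, -13)) = 0 - (23 + (-7 + 9 - 13)) = 0 - (23 - 11) = 0 - 1*12 = 0 - 12 = -12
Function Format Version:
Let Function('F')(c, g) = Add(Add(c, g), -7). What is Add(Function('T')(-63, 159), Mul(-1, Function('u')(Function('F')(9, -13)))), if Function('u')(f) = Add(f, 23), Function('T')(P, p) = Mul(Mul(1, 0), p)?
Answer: -12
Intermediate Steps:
Function('T')(P, p) = 0 (Function('T')(P, p) = Mul(0, p) = 0)
Function('F')(c, g) = Add(-7, c, g)
Function('u')(f) = Add(23, f)
Add(Function('T')(-63, 159), Mul(-1, Function('u')(Function('F')(9, -13)))) = Add(0, Mul(-1, Add(23, Add(-7, 9, -13)))) = Add(0, Mul(-1, Add(23, -11))) = Add(0, Mul(-1, 12)) = Add(0, -12) = -12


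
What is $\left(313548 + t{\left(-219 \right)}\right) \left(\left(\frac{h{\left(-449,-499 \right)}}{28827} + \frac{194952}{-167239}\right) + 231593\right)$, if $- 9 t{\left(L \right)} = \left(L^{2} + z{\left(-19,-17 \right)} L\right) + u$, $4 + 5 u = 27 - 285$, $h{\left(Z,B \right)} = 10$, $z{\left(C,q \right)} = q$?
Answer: $\frac{3093051264032242278626}{43388987877} \approx 7.1287 \cdot 10^{10}$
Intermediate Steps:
$u = - \frac{262}{5}$ ($u = - \frac{4}{5} + \frac{27 - 285}{5} = - \frac{4}{5} + \frac{1}{5} \left(-258\right) = - \frac{4}{5} - \frac{258}{5} = - \frac{262}{5} \approx -52.4$)
$t{\left(L \right)} = \frac{262}{45} - \frac{L^{2}}{9} + \frac{17 L}{9}$ ($t{\left(L \right)} = - \frac{\left(L^{2} - 17 L\right) - \frac{262}{5}}{9} = - \frac{- \frac{262}{5} + L^{2} - 17 L}{9} = \frac{262}{45} - \frac{L^{2}}{9} + \frac{17 L}{9}$)
$\left(313548 + t{\left(-219 \right)}\right) \left(\left(\frac{h{\left(-449,-499 \right)}}{28827} + \frac{194952}{-167239}\right) + 231593\right) = \left(313548 + \left(\frac{262}{45} - \frac{\left(-219\right)^{2}}{9} + \frac{17}{9} \left(-219\right)\right)\right) \left(\left(\frac{10}{28827} + \frac{194952}{-167239}\right) + 231593\right) = \left(313548 - \frac{258158}{45}\right) \left(\left(10 \cdot \frac{1}{28827} + 194952 \left(- \frac{1}{167239}\right)\right) + 231593\right) = \left(313548 - \frac{258158}{45}\right) \left(\left(\frac{10}{28827} - \frac{194952}{167239}\right) + 231593\right) = \left(313548 - \frac{258158}{45}\right) \left(- \frac{5618208914}{4820998653} + 231593\right) = \frac{13851502}{45} \cdot \frac{1116503922835315}{4820998653} = \frac{3093051264032242278626}{43388987877}$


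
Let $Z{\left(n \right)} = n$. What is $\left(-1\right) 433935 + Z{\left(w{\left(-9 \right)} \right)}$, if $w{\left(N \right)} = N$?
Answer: $-433944$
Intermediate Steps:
$\left(-1\right) 433935 + Z{\left(w{\left(-9 \right)} \right)} = \left(-1\right) 433935 - 9 = -433935 - 9 = -433944$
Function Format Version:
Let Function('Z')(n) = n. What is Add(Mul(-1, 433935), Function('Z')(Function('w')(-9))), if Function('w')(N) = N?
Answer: -433944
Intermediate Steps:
Add(Mul(-1, 433935), Function('Z')(Function('w')(-9))) = Add(Mul(-1, 433935), -9) = Add(-433935, -9) = -433944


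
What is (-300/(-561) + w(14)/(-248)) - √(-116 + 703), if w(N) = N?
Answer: 11091/23188 - √587 ≈ -23.750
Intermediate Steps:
(-300/(-561) + w(14)/(-248)) - √(-116 + 703) = (-300/(-561) + 14/(-248)) - √(-116 + 703) = (-300*(-1/561) + 14*(-1/248)) - √587 = (100/187 - 7/124) - √587 = 11091/23188 - √587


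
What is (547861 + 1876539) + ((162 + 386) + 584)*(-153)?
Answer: 2251204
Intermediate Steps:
(547861 + 1876539) + ((162 + 386) + 584)*(-153) = 2424400 + (548 + 584)*(-153) = 2424400 + 1132*(-153) = 2424400 - 173196 = 2251204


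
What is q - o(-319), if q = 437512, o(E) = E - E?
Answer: 437512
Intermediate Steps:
o(E) = 0
q - o(-319) = 437512 - 1*0 = 437512 + 0 = 437512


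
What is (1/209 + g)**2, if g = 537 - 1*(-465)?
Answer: 43856317561/43681 ≈ 1.0040e+6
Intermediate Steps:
g = 1002 (g = 537 + 465 = 1002)
(1/209 + g)**2 = (1/209 + 1002)**2 = (209419/209)**2 = 43856317561/43681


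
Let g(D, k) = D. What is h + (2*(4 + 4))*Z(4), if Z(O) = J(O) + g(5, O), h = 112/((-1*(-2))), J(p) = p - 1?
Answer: 184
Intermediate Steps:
J(p) = -1 + p
h = 56 (h = 112/2 = 112*(1/2) = 56)
Z(O) = 4 + O (Z(O) = (-1 + O) + 5 = 4 + O)
h + (2*(4 + 4))*Z(4) = 56 + (2*(4 + 4))*(4 + 4) = 56 + (2*8)*8 = 56 + 16*8 = 56 + 128 = 184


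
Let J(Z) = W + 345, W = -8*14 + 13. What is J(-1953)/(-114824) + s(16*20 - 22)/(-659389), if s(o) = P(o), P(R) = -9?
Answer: -80588139/37856841268 ≈ -0.0021288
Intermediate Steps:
W = -99 (W = -112 + 13 = -99)
s(o) = -9
J(Z) = 246 (J(Z) = -99 + 345 = 246)
J(-1953)/(-114824) + s(16*20 - 22)/(-659389) = 246/(-114824) - 9/(-659389) = 246*(-1/114824) - 9*(-1/659389) = -123/57412 + 9/659389 = -80588139/37856841268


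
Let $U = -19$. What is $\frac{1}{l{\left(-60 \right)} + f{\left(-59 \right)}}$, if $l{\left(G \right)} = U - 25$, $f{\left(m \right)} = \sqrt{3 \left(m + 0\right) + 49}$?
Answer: $- \frac{11}{516} - \frac{i \sqrt{2}}{258} \approx -0.021318 - 0.0054814 i$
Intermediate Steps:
$f{\left(m \right)} = \sqrt{49 + 3 m}$ ($f{\left(m \right)} = \sqrt{3 m + 49} = \sqrt{49 + 3 m}$)
$l{\left(G \right)} = -44$ ($l{\left(G \right)} = -19 - 25 = -44$)
$\frac{1}{l{\left(-60 \right)} + f{\left(-59 \right)}} = \frac{1}{-44 + \sqrt{49 + 3 \left(-59\right)}} = \frac{1}{-44 + \sqrt{49 - 177}} = \frac{1}{-44 + \sqrt{-128}} = \frac{1}{-44 + 8 i \sqrt{2}}$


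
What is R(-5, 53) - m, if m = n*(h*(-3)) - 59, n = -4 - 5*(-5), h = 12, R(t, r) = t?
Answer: 810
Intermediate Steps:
n = 21 (n = -4 + 25 = 21)
m = -815 (m = 21*(12*(-3)) - 59 = 21*(-36) - 59 = -756 - 59 = -815)
R(-5, 53) - m = -5 - 1*(-815) = -5 + 815 = 810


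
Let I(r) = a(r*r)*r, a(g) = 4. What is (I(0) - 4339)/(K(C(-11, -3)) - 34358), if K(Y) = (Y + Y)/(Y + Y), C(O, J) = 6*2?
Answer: 4339/34357 ≈ 0.12629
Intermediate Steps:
C(O, J) = 12
K(Y) = 1 (K(Y) = (2*Y)/((2*Y)) = (2*Y)*(1/(2*Y)) = 1)
I(r) = 4*r
(I(0) - 4339)/(K(C(-11, -3)) - 34358) = (4*0 - 4339)/(1 - 34358) = (0 - 4339)/(-34357) = -4339*(-1/34357) = 4339/34357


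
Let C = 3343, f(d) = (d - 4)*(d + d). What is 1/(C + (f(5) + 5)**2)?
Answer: 1/3568 ≈ 0.00028027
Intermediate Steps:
f(d) = 2*d*(-4 + d) (f(d) = (-4 + d)*(2*d) = 2*d*(-4 + d))
1/(C + (f(5) + 5)**2) = 1/(3343 + (2*5*(-4 + 5) + 5)**2) = 1/(3343 + (2*5*1 + 5)**2) = 1/(3343 + (10 + 5)**2) = 1/(3343 + 15**2) = 1/(3343 + 225) = 1/3568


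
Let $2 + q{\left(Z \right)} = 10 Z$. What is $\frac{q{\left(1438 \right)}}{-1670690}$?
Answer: $- \frac{1027}{119335} \approx -0.008606$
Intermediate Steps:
$q{\left(Z \right)} = -2 + 10 Z$
$\frac{q{\left(1438 \right)}}{-1670690} = \frac{-2 + 10 \cdot 1438}{-1670690} = \left(-2 + 14380\right) \left(- \frac{1}{1670690}\right) = 14378 \left(- \frac{1}{1670690}\right) = - \frac{1027}{119335}$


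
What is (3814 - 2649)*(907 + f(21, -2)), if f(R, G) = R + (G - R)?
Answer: 1054325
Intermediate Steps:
f(R, G) = G
(3814 - 2649)*(907 + f(21, -2)) = (3814 - 2649)*(907 - 2) = 1165*905 = 1054325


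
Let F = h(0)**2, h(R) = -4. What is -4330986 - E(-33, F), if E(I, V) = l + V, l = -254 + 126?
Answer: -4330874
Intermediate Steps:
l = -128
F = 16 (F = (-4)**2 = 16)
E(I, V) = -128 + V
-4330986 - E(-33, F) = -4330986 - (-128 + 16) = -4330986 - 1*(-112) = -4330986 + 112 = -4330874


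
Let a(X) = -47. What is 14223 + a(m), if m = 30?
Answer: 14176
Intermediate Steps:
14223 + a(m) = 14223 - 47 = 14176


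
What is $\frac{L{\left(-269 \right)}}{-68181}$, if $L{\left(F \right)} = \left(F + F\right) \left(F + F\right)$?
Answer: $- \frac{289444}{68181} \approx -4.2452$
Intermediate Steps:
$L{\left(F \right)} = 4 F^{2}$ ($L{\left(F \right)} = 2 F 2 F = 4 F^{2}$)
$\frac{L{\left(-269 \right)}}{-68181} = \frac{4 \left(-269\right)^{2}}{-68181} = 4 \cdot 72361 \left(- \frac{1}{68181}\right) = 289444 \left(- \frac{1}{68181}\right) = - \frac{289444}{68181}$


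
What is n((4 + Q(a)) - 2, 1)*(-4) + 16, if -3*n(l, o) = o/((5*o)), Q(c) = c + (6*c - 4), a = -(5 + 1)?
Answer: 244/15 ≈ 16.267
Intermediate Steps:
a = -6 (a = -1*6 = -6)
Q(c) = -4 + 7*c (Q(c) = c + (-4 + 6*c) = -4 + 7*c)
n(l, o) = -1/15 (n(l, o) = -o/(3*(5*o)) = -o*1/(5*o)/3 = -⅓*⅕ = -1/15)
n((4 + Q(a)) - 2, 1)*(-4) + 16 = -1/15*(-4) + 16 = 4/15 + 16 = 244/15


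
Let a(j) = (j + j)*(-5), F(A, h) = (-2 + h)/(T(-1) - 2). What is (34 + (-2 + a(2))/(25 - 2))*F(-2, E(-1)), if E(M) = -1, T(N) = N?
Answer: 760/23 ≈ 33.043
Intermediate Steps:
F(A, h) = ⅔ - h/3 (F(A, h) = (-2 + h)/(-1 - 2) = (-2 + h)/(-3) = (-2 + h)*(-⅓) = ⅔ - h/3)
a(j) = -10*j (a(j) = (2*j)*(-5) = -10*j)
(34 + (-2 + a(2))/(25 - 2))*F(-2, E(-1)) = (34 + (-2 - 10*2)/(25 - 2))*(⅔ - ⅓*(-1)) = (34 + (-2 - 20)/23)*(⅔ + ⅓) = (34 - 22*1/23)*1 = (34 - 22/23)*1 = (760/23)*1 = 760/23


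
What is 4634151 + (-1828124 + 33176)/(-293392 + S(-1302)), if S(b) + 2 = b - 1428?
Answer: 114357093806/24677 ≈ 4.6342e+6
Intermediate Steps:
S(b) = -1430 + b (S(b) = -2 + (b - 1428) = -2 + (-1428 + b) = -1430 + b)
4634151 + (-1828124 + 33176)/(-293392 + S(-1302)) = 4634151 + (-1828124 + 33176)/(-293392 + (-1430 - 1302)) = 4634151 - 1794948/(-293392 - 2732) = 4634151 - 1794948/(-296124) = 4634151 - 1794948*(-1/296124) = 4634151 + 149579/24677 = 114357093806/24677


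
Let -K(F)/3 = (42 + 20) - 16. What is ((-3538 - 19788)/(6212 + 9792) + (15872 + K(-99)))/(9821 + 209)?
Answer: 25178361/16052012 ≈ 1.5685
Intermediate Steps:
K(F) = -138 (K(F) = -3*((42 + 20) - 16) = -3*(62 - 16) = -3*46 = -138)
((-3538 - 19788)/(6212 + 9792) + (15872 + K(-99)))/(9821 + 209) = ((-3538 - 19788)/(6212 + 9792) + (15872 - 138))/(9821 + 209) = (-23326/16004 + 15734)/10030 = (-23326*1/16004 + 15734)*(1/10030) = (-11663/8002 + 15734)*(1/10030) = (125891805/8002)*(1/10030) = 25178361/16052012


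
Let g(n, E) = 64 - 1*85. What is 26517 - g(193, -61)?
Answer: 26538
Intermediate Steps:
g(n, E) = -21 (g(n, E) = 64 - 85 = -21)
26517 - g(193, -61) = 26517 - 1*(-21) = 26517 + 21 = 26538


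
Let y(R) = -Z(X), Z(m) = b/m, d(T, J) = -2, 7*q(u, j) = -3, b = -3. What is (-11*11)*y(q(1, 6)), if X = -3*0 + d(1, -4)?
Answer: 363/2 ≈ 181.50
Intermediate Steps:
q(u, j) = -3/7 (q(u, j) = (⅐)*(-3) = -3/7)
X = -2 (X = -3*0 - 2 = 0 - 2 = -2)
Z(m) = -3/m
y(R) = -3/2 (y(R) = -(-3)/(-2) = -(-3)*(-1)/2 = -1*3/2 = -3/2)
(-11*11)*y(q(1, 6)) = -11*11*(-3/2) = -121*(-3/2) = 363/2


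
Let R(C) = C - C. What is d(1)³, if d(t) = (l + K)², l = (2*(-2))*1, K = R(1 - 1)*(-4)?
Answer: 4096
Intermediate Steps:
R(C) = 0
K = 0 (K = 0*(-4) = 0)
l = -4 (l = -4*1 = -4)
d(t) = 16 (d(t) = (-4 + 0)² = (-4)² = 16)
d(1)³ = 16³ = 4096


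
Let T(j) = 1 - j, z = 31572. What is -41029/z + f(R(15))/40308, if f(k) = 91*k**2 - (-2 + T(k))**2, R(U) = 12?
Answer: -51892213/53025174 ≈ -0.97863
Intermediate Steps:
f(k) = -(-1 - k)**2 + 91*k**2 (f(k) = 91*k**2 - (-2 + (1 - k))**2 = 91*k**2 - (-1 - k)**2 = -(-1 - k)**2 + 91*k**2)
-41029/z + f(R(15))/40308 = -41029/31572 + (-(1 + 12)**2 + 91*12**2)/40308 = -41029*1/31572 + (-1*13**2 + 91*144)*(1/40308) = -41029/31572 + (-1*169 + 13104)*(1/40308) = -41029/31572 + (-169 + 13104)*(1/40308) = -41029/31572 + 12935*(1/40308) = -41029/31572 + 12935/40308 = -51892213/53025174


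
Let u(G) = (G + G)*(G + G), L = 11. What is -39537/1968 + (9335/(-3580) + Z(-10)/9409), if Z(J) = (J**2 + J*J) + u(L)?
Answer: -24996821645/1104842416 ≈ -22.625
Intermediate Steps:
u(G) = 4*G**2 (u(G) = (2*G)*(2*G) = 4*G**2)
Z(J) = 484 + 2*J**2 (Z(J) = (J**2 + J*J) + 4*11**2 = (J**2 + J**2) + 4*121 = 2*J**2 + 484 = 484 + 2*J**2)
-39537/1968 + (9335/(-3580) + Z(-10)/9409) = -39537/1968 + (9335/(-3580) + (484 + 2*(-10)**2)/9409) = -39537*1/1968 + (9335*(-1/3580) + (484 + 2*100)*(1/9409)) = -13179/656 + (-1867/716 + (484 + 200)*(1/9409)) = -13179/656 + (-1867/716 + 684*(1/9409)) = -13179/656 + (-1867/716 + 684/9409) = -13179/656 - 17076859/6736844 = -24996821645/1104842416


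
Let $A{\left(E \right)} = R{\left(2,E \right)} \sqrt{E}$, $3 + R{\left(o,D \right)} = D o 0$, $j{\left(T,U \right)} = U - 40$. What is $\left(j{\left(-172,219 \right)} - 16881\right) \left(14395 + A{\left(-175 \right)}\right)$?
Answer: $-240425290 + 250530 i \sqrt{7} \approx -2.4043 \cdot 10^{8} + 6.6284 \cdot 10^{5} i$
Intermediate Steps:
$j{\left(T,U \right)} = -40 + U$
$R{\left(o,D \right)} = -3$ ($R{\left(o,D \right)} = -3 + D o 0 = -3 + 0 = -3$)
$A{\left(E \right)} = - 3 \sqrt{E}$
$\left(j{\left(-172,219 \right)} - 16881\right) \left(14395 + A{\left(-175 \right)}\right) = \left(\left(-40 + 219\right) - 16881\right) \left(14395 - 3 \sqrt{-175}\right) = \left(179 - 16881\right) \left(14395 - 3 \cdot 5 i \sqrt{7}\right) = - 16702 \left(14395 - 15 i \sqrt{7}\right) = -240425290 + 250530 i \sqrt{7}$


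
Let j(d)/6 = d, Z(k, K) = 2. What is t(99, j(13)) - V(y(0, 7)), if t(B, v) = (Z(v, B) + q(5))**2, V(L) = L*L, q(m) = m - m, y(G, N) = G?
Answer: 4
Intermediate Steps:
q(m) = 0
j(d) = 6*d
V(L) = L**2
t(B, v) = 4 (t(B, v) = (2 + 0)**2 = 2**2 = 4)
t(99, j(13)) - V(y(0, 7)) = 4 - 1*0**2 = 4 - 1*0 = 4 + 0 = 4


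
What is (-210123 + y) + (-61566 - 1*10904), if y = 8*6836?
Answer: -227905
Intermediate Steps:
y = 54688
(-210123 + y) + (-61566 - 1*10904) = (-210123 + 54688) + (-61566 - 1*10904) = -155435 + (-61566 - 10904) = -155435 - 72470 = -227905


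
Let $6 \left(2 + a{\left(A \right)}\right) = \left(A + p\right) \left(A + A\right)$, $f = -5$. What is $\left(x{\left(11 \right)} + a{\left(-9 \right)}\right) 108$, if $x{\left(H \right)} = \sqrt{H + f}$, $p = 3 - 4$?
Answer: $3024 + 108 \sqrt{6} \approx 3288.5$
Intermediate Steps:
$p = -1$
$x{\left(H \right)} = \sqrt{-5 + H}$ ($x{\left(H \right)} = \sqrt{H - 5} = \sqrt{-5 + H}$)
$a{\left(A \right)} = -2 + \frac{A \left(-1 + A\right)}{3}$ ($a{\left(A \right)} = -2 + \frac{\left(A - 1\right) \left(A + A\right)}{6} = -2 + \frac{\left(-1 + A\right) 2 A}{6} = -2 + \frac{2 A \left(-1 + A\right)}{6} = -2 + \frac{A \left(-1 + A\right)}{3}$)
$\left(x{\left(11 \right)} + a{\left(-9 \right)}\right) 108 = \left(\sqrt{-5 + 11} - \left(-1 - 27\right)\right) 108 = \left(\sqrt{6} + \left(-2 + 3 + \frac{1}{3} \cdot 81\right)\right) 108 = \left(\sqrt{6} + \left(-2 + 3 + 27\right)\right) 108 = \left(\sqrt{6} + 28\right) 108 = \left(28 + \sqrt{6}\right) 108 = 3024 + 108 \sqrt{6}$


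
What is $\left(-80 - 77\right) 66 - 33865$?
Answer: $-44227$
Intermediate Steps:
$\left(-80 - 77\right) 66 - 33865 = \left(-157\right) 66 - 33865 = -10362 - 33865 = -44227$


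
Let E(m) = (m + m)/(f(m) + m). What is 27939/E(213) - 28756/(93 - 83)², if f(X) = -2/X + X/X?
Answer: 5197362503/378075 ≈ 13747.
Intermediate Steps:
f(X) = 1 - 2/X (f(X) = -2/X + 1 = 1 - 2/X)
E(m) = 2*m/(m + (-2 + m)/m) (E(m) = (m + m)/((-2 + m)/m + m) = (2*m)/(m + (-2 + m)/m) = 2*m/(m + (-2 + m)/m))
27939/E(213) - 28756/(93 - 83)² = 27939/((2*213²/(-2 + 213 + 213²))) - 28756/(93 - 83)² = 27939/((2*45369/(-2 + 213 + 45369))) - 28756/(10²) = 27939/((2*45369/45580)) - 28756/100 = 27939/((2*45369*(1/45580))) - 28756*1/100 = 27939/(45369/22790) - 7189/25 = 27939*(22790/45369) - 7189/25 = 212243270/15123 - 7189/25 = 5197362503/378075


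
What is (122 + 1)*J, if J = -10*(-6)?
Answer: 7380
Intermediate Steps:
J = 60
(122 + 1)*J = (122 + 1)*60 = 123*60 = 7380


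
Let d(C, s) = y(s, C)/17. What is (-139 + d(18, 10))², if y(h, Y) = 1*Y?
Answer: 5499025/289 ≈ 19028.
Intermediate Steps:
y(h, Y) = Y
d(C, s) = C/17
(-139 + d(18, 10))² = (-139 + (1/17)*18)² = (-139 + 18/17)² = (-2345/17)² = 5499025/289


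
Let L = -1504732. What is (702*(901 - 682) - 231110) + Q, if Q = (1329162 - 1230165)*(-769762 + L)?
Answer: -225168159890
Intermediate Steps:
Q = -225168082518 (Q = (1329162 - 1230165)*(-769762 - 1504732) = 98997*(-2274494) = -225168082518)
(702*(901 - 682) - 231110) + Q = (702*(901 - 682) - 231110) - 225168082518 = (702*219 - 231110) - 225168082518 = (153738 - 231110) - 225168082518 = -77372 - 225168082518 = -225168159890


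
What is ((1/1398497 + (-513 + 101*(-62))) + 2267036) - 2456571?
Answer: -274538946069/1398497 ≈ -1.9631e+5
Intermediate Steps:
((1/1398497 + (-513 + 101*(-62))) + 2267036) - 2456571 = ((1/1398497 + (-513 - 6262)) + 2267036) - 2456571 = ((1/1398497 - 6775) + 2267036) - 2456571 = (-9474817174/1398497 + 2267036) - 2456571 = 3160968227718/1398497 - 2456571 = -274538946069/1398497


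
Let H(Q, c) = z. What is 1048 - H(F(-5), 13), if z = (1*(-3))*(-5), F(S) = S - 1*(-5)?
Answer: 1033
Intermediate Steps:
F(S) = 5 + S (F(S) = S + 5 = 5 + S)
z = 15 (z = -3*(-5) = 15)
H(Q, c) = 15
1048 - H(F(-5), 13) = 1048 - 1*15 = 1048 - 15 = 1033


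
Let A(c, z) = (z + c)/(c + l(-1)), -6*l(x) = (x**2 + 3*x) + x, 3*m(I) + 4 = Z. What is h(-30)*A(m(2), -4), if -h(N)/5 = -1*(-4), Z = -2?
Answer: -80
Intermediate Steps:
m(I) = -2 (m(I) = -4/3 + (1/3)*(-2) = -4/3 - 2/3 = -2)
l(x) = -2*x/3 - x**2/6 (l(x) = -((x**2 + 3*x) + x)/6 = -(x**2 + 4*x)/6 = -2*x/3 - x**2/6)
A(c, z) = (c + z)/(1/2 + c) (A(c, z) = (z + c)/(c - 1/6*(-1)*(4 - 1)) = (c + z)/(c - 1/6*(-1)*3) = (c + z)/(c + 1/2) = (c + z)/(1/2 + c))
h(N) = -20 (h(N) = -(-5)*(-4) = -5*4 = -20)
h(-30)*A(m(2), -4) = -40*(-2 - 4)/(1 + 2*(-2)) = -40*(-6)/(1 - 4) = -40*(-6)/(-3) = -40*(-1)*(-6)/3 = -20*4 = -80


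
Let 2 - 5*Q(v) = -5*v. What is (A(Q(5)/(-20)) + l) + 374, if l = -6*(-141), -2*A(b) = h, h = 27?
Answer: 2413/2 ≈ 1206.5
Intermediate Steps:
Q(v) = 2/5 + v (Q(v) = 2/5 - (-1)*v = 2/5 + v)
A(b) = -27/2 (A(b) = -1/2*27 = -27/2)
l = 846
(A(Q(5)/(-20)) + l) + 374 = (-27/2 + 846) + 374 = 1665/2 + 374 = 2413/2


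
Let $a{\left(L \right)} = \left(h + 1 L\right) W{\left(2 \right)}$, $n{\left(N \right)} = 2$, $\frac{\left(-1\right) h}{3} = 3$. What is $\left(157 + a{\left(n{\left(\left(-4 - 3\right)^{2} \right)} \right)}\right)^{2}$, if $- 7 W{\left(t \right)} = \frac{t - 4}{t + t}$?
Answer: $\frac{97969}{4} \approx 24492.0$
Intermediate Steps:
$h = -9$ ($h = \left(-3\right) 3 = -9$)
$W{\left(t \right)} = - \frac{-4 + t}{14 t}$ ($W{\left(t \right)} = - \frac{\left(t - 4\right) \frac{1}{t + t}}{7} = - \frac{\left(-4 + t\right) \frac{1}{2 t}}{7} = - \frac{\frac{1}{2} \frac{1}{t} \left(-4 + t\right)}{7} = - \frac{-4 + t}{14 t}$)
$a{\left(L \right)} = - \frac{9}{14} + \frac{L}{14}$ ($a{\left(L \right)} = \left(-9 + 1 L\right) \frac{4 - 2}{14 \cdot 2} = \left(-9 + L\right) \frac{1}{14} \cdot \frac{1}{2} \left(4 - 2\right) = \left(-9 + L\right) \frac{1}{14} \cdot \frac{1}{2} \cdot 2 = \left(-9 + L\right) \frac{1}{14} = - \frac{9}{14} + \frac{L}{14}$)
$\left(157 + a{\left(n{\left(\left(-4 - 3\right)^{2} \right)} \right)}\right)^{2} = \left(157 + \left(- \frac{9}{14} + \frac{1}{14} \cdot 2\right)\right)^{2} = \left(157 + \left(- \frac{9}{14} + \frac{1}{7}\right)\right)^{2} = \left(157 - \frac{1}{2}\right)^{2} = \left(\frac{313}{2}\right)^{2} = \frac{97969}{4}$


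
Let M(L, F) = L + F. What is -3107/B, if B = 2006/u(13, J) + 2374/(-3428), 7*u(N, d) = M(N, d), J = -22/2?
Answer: -5325398/12032807 ≈ -0.44257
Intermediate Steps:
M(L, F) = F + L
J = -11 (J = -22*½ = -11)
u(N, d) = N/7 + d/7 (u(N, d) = (d + N)/7 = (N + d)/7 = N/7 + d/7)
B = 12032807/1714 (B = 2006/((⅐)*13 + (⅐)*(-11)) + 2374/(-3428) = 2006/(13/7 - 11/7) + 2374*(-1/3428) = 2006/(2/7) - 1187/1714 = 2006*(7/2) - 1187/1714 = 7021 - 1187/1714 = 12032807/1714 ≈ 7020.3)
-3107/B = -3107/12032807/1714 = -3107*1714/12032807 = -5325398/12032807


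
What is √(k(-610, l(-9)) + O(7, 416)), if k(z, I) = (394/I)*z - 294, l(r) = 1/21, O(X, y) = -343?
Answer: I*√5047777 ≈ 2246.7*I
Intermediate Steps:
l(r) = 1/21
k(z, I) = -294 + 394*z/I (k(z, I) = 394*z/I - 294 = -294 + 394*z/I)
√(k(-610, l(-9)) + O(7, 416)) = √((-294 + 394*(-610)/(1/21)) - 343) = √((-294 + 394*(-610)*21) - 343) = √((-294 - 5047140) - 343) = √(-5047434 - 343) = √(-5047777) = I*√5047777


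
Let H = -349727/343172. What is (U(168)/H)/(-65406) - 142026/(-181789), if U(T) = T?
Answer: 77600430087218/99006808856329 ≈ 0.78379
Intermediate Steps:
H = -349727/343172 (H = -349727*1/343172 = -349727/343172 ≈ -1.0191)
(U(168)/H)/(-65406) - 142026/(-181789) = (168/(-349727/343172))/(-65406) - 142026/(-181789) = (168*(-343172/349727))*(-1/65406) - 142026*(-1/181789) = -8236128/49961*(-1/65406) + 142026/181789 = 1372688/544624861 + 142026/181789 = 77600430087218/99006808856329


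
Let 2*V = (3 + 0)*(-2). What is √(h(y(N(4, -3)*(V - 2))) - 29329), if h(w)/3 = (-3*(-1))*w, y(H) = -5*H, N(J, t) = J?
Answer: I*√28429 ≈ 168.61*I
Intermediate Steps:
V = -3 (V = ((3 + 0)*(-2))/2 = (3*(-2))/2 = (½)*(-6) = -3)
h(w) = 9*w (h(w) = 3*((-3*(-1))*w) = 3*(3*w) = 9*w)
√(h(y(N(4, -3)*(V - 2))) - 29329) = √(9*(-20*(-3 - 2)) - 29329) = √(9*(-20*(-5)) - 29329) = √(9*(-5*(-20)) - 29329) = √(9*100 - 29329) = √(900 - 29329) = √(-28429) = I*√28429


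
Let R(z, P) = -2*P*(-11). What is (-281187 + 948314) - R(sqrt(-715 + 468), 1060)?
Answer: 643807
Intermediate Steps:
R(z, P) = 22*P
(-281187 + 948314) - R(sqrt(-715 + 468), 1060) = (-281187 + 948314) - 22*1060 = 667127 - 1*23320 = 667127 - 23320 = 643807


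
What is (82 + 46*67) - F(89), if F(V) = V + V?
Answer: 2986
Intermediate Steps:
F(V) = 2*V
(82 + 46*67) - F(89) = (82 + 46*67) - 2*89 = (82 + 3082) - 1*178 = 3164 - 178 = 2986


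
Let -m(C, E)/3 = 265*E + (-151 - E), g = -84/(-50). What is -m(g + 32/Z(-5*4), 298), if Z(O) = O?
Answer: 235563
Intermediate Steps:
g = 42/25 (g = -84*(-1/50) = 42/25 ≈ 1.6800)
m(C, E) = 453 - 792*E (m(C, E) = -3*(265*E + (-151 - E)) = -3*(-151 + 264*E) = 453 - 792*E)
-m(g + 32/Z(-5*4), 298) = -(453 - 792*298) = -(453 - 236016) = -1*(-235563) = 235563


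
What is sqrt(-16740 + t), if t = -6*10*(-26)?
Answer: 2*I*sqrt(3795) ≈ 123.21*I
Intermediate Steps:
t = 1560 (t = -60*(-26) = 1560)
sqrt(-16740 + t) = sqrt(-16740 + 1560) = sqrt(-15180) = 2*I*sqrt(3795)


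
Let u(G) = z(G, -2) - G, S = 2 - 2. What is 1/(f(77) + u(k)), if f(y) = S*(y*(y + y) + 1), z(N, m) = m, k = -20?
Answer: 1/18 ≈ 0.055556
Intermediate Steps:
S = 0
u(G) = -2 - G
f(y) = 0 (f(y) = 0*(y*(y + y) + 1) = 0*(y*(2*y) + 1) = 0*(2*y² + 1) = 0*(1 + 2*y²) = 0)
1/(f(77) + u(k)) = 1/(0 + (-2 - 1*(-20))) = 1/(0 + (-2 + 20)) = 1/(0 + 18) = 1/18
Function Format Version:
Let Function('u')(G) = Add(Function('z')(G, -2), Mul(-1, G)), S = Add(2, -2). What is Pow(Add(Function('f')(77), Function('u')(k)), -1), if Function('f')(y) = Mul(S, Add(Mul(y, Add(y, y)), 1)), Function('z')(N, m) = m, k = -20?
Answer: Rational(1, 18) ≈ 0.055556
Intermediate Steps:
S = 0
Function('u')(G) = Add(-2, Mul(-1, G))
Function('f')(y) = 0 (Function('f')(y) = Mul(0, Add(Mul(y, Add(y, y)), 1)) = Mul(0, Add(Mul(y, Mul(2, y)), 1)) = Mul(0, Add(Mul(2, Pow(y, 2)), 1)) = Mul(0, Add(1, Mul(2, Pow(y, 2)))) = 0)
Pow(Add(Function('f')(77), Function('u')(k)), -1) = Pow(Add(0, Add(-2, Mul(-1, -20))), -1) = Pow(Add(0, Add(-2, 20)), -1) = Pow(Add(0, 18), -1) = Pow(18, -1) = Rational(1, 18)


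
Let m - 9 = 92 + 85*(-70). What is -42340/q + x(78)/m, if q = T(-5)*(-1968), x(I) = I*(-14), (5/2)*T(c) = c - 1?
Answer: -303111157/34532496 ≈ -8.7776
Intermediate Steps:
T(c) = -2/5 + 2*c/5 (T(c) = 2*(c - 1)/5 = 2*(-1 + c)/5 = -2/5 + 2*c/5)
x(I) = -14*I
m = -5849 (m = 9 + (92 + 85*(-70)) = 9 + (92 - 5950) = 9 - 5858 = -5849)
q = 23616/5 (q = (-2/5 + (2/5)*(-5))*(-1968) = (-2/5 - 2)*(-1968) = -12/5*(-1968) = 23616/5 ≈ 4723.2)
-42340/q + x(78)/m = -42340/23616/5 - 14*78/(-5849) = -42340*5/23616 - 1092*(-1/5849) = -52925/5904 + 1092/5849 = -303111157/34532496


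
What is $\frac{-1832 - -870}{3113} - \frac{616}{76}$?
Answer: $- \frac{497680}{59147} \approx -8.4143$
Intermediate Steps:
$\frac{-1832 - -870}{3113} - \frac{616}{76} = \left(-1832 + 870\right) \frac{1}{3113} - \frac{154}{19} = \left(-962\right) \frac{1}{3113} - \frac{154}{19} = - \frac{962}{3113} - \frac{154}{19} = - \frac{497680}{59147}$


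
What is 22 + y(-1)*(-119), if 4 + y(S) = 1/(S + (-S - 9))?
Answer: 4601/9 ≈ 511.22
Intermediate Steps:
y(S) = -37/9 (y(S) = -4 + 1/(S + (-S - 9)) = -4 + 1/(S + (-9 - S)) = -4 + 1/(-9) = -4 - ⅑ = -37/9)
22 + y(-1)*(-119) = 22 - 37/9*(-119) = 22 + 4403/9 = 4601/9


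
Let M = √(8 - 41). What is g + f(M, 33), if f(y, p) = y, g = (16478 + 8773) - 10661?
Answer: 14590 + I*√33 ≈ 14590.0 + 5.7446*I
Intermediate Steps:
M = I*√33 (M = √(-33) = I*√33 ≈ 5.7446*I)
g = 14590 (g = 25251 - 10661 = 14590)
g + f(M, 33) = 14590 + I*√33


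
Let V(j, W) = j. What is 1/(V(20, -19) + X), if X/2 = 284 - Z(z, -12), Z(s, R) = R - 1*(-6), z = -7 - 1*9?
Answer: 1/600 ≈ 0.0016667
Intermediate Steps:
z = -16 (z = -7 - 9 = -16)
Z(s, R) = 6 + R (Z(s, R) = R + 6 = 6 + R)
X = 580 (X = 2*(284 - (6 - 12)) = 2*(284 - 1*(-6)) = 2*(284 + 6) = 2*290 = 580)
1/(V(20, -19) + X) = 1/(20 + 580) = 1/600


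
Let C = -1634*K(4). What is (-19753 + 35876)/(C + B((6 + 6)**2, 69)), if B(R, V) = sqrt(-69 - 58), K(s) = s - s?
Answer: -16123*I*sqrt(127)/127 ≈ -1430.7*I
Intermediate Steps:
K(s) = 0
C = 0 (C = -1634*0 = 0)
B(R, V) = I*sqrt(127) (B(R, V) = sqrt(-127) = I*sqrt(127))
(-19753 + 35876)/(C + B((6 + 6)**2, 69)) = (-19753 + 35876)/(0 + I*sqrt(127)) = 16123/((I*sqrt(127))) = 16123*(-I*sqrt(127)/127) = -16123*I*sqrt(127)/127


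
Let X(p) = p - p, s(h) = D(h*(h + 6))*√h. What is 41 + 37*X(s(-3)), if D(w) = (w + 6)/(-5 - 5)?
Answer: 41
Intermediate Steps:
D(w) = -⅗ - w/10 (D(w) = (6 + w)/(-10) = (6 + w)*(-⅒) = -⅗ - w/10)
s(h) = √h*(-⅗ - h*(6 + h)/10) (s(h) = (-⅗ - h*(h + 6)/10)*√h = (-⅗ - h*(6 + h)/10)*√h = √h*(-⅗ - h*(6 + h)/10))
X(p) = 0
41 + 37*X(s(-3)) = 41 + 37*0 = 41 + 0 = 41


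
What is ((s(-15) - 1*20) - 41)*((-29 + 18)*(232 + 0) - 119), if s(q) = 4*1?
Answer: 152247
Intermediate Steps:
s(q) = 4
((s(-15) - 1*20) - 41)*((-29 + 18)*(232 + 0) - 119) = ((4 - 1*20) - 41)*((-29 + 18)*(232 + 0) - 119) = ((4 - 20) - 41)*(-11*232 - 119) = (-16 - 41)*(-2552 - 119) = -57*(-2671) = 152247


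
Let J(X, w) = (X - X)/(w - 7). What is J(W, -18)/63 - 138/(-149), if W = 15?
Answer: 138/149 ≈ 0.92617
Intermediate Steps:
J(X, w) = 0 (J(X, w) = 0/(-7 + w) = 0)
J(W, -18)/63 - 138/(-149) = 0/63 - 138/(-149) = 0*(1/63) - 138*(-1/149) = 0 + 138/149 = 138/149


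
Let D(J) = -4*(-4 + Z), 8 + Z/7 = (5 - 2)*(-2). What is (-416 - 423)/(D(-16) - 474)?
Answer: 839/66 ≈ 12.712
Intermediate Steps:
Z = -98 (Z = -56 + 7*((5 - 2)*(-2)) = -56 + 7*(3*(-2)) = -56 + 7*(-6) = -56 - 42 = -98)
D(J) = 408 (D(J) = -4*(-4 - 98) = -4*(-102) = 408)
(-416 - 423)/(D(-16) - 474) = (-416 - 423)/(408 - 474) = -839/(-66) = -839*(-1/66) = 839/66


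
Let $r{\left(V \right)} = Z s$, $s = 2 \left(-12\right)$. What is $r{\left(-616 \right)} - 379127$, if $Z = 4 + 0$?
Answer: $-379223$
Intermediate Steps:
$Z = 4$
$s = -24$
$r{\left(V \right)} = -96$ ($r{\left(V \right)} = 4 \left(-24\right) = -96$)
$r{\left(-616 \right)} - 379127 = -96 - 379127 = -379223$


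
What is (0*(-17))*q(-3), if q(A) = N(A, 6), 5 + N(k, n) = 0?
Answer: 0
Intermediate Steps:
N(k, n) = -5 (N(k, n) = -5 + 0 = -5)
q(A) = -5
(0*(-17))*q(-3) = (0*(-17))*(-5) = 0*(-5) = 0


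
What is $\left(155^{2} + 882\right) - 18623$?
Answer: $6284$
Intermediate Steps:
$\left(155^{2} + 882\right) - 18623 = \left(24025 + 882\right) - 18623 = 24907 - 18623 = 6284$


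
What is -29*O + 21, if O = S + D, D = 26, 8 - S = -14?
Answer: -1371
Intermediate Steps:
S = 22 (S = 8 - 1*(-14) = 8 + 14 = 22)
O = 48 (O = 22 + 26 = 48)
-29*O + 21 = -29*48 + 21 = -1392 + 21 = -1371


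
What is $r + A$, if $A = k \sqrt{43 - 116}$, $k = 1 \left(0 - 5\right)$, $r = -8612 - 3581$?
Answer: $-12193 - 5 i \sqrt{73} \approx -12193.0 - 42.72 i$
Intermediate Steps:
$r = -12193$ ($r = -8612 - 3581 = -12193$)
$k = -5$ ($k = 1 \left(-5\right) = -5$)
$A = - 5 i \sqrt{73}$ ($A = - 5 \sqrt{43 - 116} = - 5 \sqrt{-73} = - 5 i \sqrt{73} \approx - 42.72 i$)
$r + A = -12193 - 5 i \sqrt{73}$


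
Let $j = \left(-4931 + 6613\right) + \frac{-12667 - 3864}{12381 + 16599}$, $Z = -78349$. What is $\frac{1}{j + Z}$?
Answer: $- \frac{28980}{2221826191} \approx -1.3043 \cdot 10^{-5}$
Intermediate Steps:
$j = \frac{48727829}{28980}$ ($j = 1682 - \frac{16531}{28980} = \frac{48727829}{28980} \approx 1681.4$)
$\frac{1}{j + Z} = \frac{1}{\frac{48727829}{28980} - 78349} = \frac{1}{- \frac{2221826191}{28980}} = - \frac{28980}{2221826191}$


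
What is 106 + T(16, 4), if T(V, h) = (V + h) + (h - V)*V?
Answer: -66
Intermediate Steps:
T(V, h) = V + h + V*(h - V) (T(V, h) = (V + h) + V*(h - V) = V + h + V*(h - V))
106 + T(16, 4) = 106 + (16 + 4 - 1*16² + 16*4) = 106 + (16 + 4 - 1*256 + 64) = 106 + (16 + 4 - 256 + 64) = 106 - 172 = -66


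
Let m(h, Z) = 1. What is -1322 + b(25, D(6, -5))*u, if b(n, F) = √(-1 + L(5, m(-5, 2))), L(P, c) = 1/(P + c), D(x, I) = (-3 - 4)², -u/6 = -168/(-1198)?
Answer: -1322 - 84*I*√30/599 ≈ -1322.0 - 0.76809*I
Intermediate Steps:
u = -504/599 (u = -(-1008)/(-1198) = -(-1008)*(-1)/1198 = -6*84/599 = -504/599 ≈ -0.84140)
D(x, I) = 49 (D(x, I) = (-7)² = 49)
b(n, F) = I*√30/6 (b(n, F) = √(-1 + 1/(5 + 1)) = √(-1 + 1/6) = √(-1 + ⅙) = √(-⅚) = I*√30/6)
-1322 + b(25, D(6, -5))*u = -1322 + (I*√30/6)*(-504/599) = -1322 - 84*I*√30/599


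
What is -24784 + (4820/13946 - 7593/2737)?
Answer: -473051493003/19085101 ≈ -24786.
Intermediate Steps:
-24784 + (4820/13946 - 7593/2737) = -24784 + (4820*(1/13946) - 7593*1/2737) = -24784 + (2410/6973 - 7593/2737) = -24784 - 46349819/19085101 = -473051493003/19085101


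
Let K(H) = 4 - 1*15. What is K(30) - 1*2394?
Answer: -2405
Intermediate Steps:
K(H) = -11 (K(H) = 4 - 15 = -11)
K(30) - 1*2394 = -11 - 1*2394 = -11 - 2394 = -2405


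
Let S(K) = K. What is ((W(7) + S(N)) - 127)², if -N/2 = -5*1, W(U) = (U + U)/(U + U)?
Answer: 13456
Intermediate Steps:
W(U) = 1 (W(U) = (2*U)/((2*U)) = (2*U)*(1/(2*U)) = 1)
N = 10 (N = -(-10) = -2*(-5) = 10)
((W(7) + S(N)) - 127)² = ((1 + 10) - 127)² = (11 - 127)² = (-116)² = 13456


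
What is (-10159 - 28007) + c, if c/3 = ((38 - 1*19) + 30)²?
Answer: -30963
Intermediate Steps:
c = 7203 (c = 3*((38 - 1*19) + 30)² = 3*((38 - 19) + 30)² = 3*(19 + 30)² = 3*49² = 3*2401 = 7203)
(-10159 - 28007) + c = (-10159 - 28007) + 7203 = -38166 + 7203 = -30963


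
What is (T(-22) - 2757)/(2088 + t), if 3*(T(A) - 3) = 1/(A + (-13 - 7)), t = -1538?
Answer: -69401/13860 ≈ -5.0073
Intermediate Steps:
T(A) = 3 + 1/(3*(-20 + A)) (T(A) = 3 + 1/(3*(A + (-13 - 7))) = 3 + 1/(3*(A - 20)) = 3 + 1/(3*(-20 + A)))
(T(-22) - 2757)/(2088 + t) = ((-179 + 9*(-22))/(3*(-20 - 22)) - 2757)/(2088 - 1538) = ((1/3)*(-179 - 198)/(-42) - 2757)/550 = ((1/3)*(-1/42)*(-377) - 2757)*(1/550) = (377/126 - 2757)*(1/550) = -347005/126*1/550 = -69401/13860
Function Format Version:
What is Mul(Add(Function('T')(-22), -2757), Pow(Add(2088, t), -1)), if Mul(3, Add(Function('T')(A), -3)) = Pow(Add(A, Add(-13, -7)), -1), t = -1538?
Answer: Rational(-69401, 13860) ≈ -5.0073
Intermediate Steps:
Function('T')(A) = Add(3, Mul(Rational(1, 3), Pow(Add(-20, A), -1))) (Function('T')(A) = Add(3, Mul(Rational(1, 3), Pow(Add(A, Add(-13, -7)), -1))) = Add(3, Mul(Rational(1, 3), Pow(Add(A, -20), -1))) = Add(3, Mul(Rational(1, 3), Pow(Add(-20, A), -1))))
Mul(Add(Function('T')(-22), -2757), Pow(Add(2088, t), -1)) = Mul(Add(Mul(Rational(1, 3), Pow(Add(-20, -22), -1), Add(-179, Mul(9, -22))), -2757), Pow(Add(2088, -1538), -1)) = Mul(Add(Mul(Rational(1, 3), Pow(-42, -1), Add(-179, -198)), -2757), Pow(550, -1)) = Mul(Add(Mul(Rational(1, 3), Rational(-1, 42), -377), -2757), Rational(1, 550)) = Mul(Add(Rational(377, 126), -2757), Rational(1, 550)) = Mul(Rational(-347005, 126), Rational(1, 550)) = Rational(-69401, 13860)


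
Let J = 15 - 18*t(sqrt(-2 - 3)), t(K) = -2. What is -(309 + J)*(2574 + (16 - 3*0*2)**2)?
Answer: -1018800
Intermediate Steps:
J = 51 (J = 15 - 18*(-2) = 15 + 36 = 51)
-(309 + J)*(2574 + (16 - 3*0*2)**2) = -(309 + 51)*(2574 + (16 - 3*0*2)**2) = -360*(2574 + (16 + 0*2)**2) = -360*(2574 + (16 + 0)**2) = -360*(2574 + 16**2) = -360*(2574 + 256) = -360*2830 = -1*1018800 = -1018800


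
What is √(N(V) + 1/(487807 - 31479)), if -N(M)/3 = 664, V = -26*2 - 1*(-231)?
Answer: 5*I*√4148046047630/228164 ≈ 44.632*I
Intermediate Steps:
V = 179 (V = -52 + 231 = 179)
N(M) = -1992 (N(M) = -3*664 = -1992)
√(N(V) + 1/(487807 - 31479)) = √(-1992 + 1/(487807 - 31479)) = √(-1992 + 1/456328) = √(-909005375/456328) = 5*I*√4148046047630/228164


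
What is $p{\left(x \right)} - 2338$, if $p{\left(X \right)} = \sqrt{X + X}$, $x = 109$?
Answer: $-2338 + \sqrt{218} \approx -2323.2$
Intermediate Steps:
$p{\left(X \right)} = \sqrt{2} \sqrt{X}$ ($p{\left(X \right)} = \sqrt{2 X} = \sqrt{2} \sqrt{X}$)
$p{\left(x \right)} - 2338 = \sqrt{2} \sqrt{109} - 2338 = \sqrt{218} - 2338 = -2338 + \sqrt{218}$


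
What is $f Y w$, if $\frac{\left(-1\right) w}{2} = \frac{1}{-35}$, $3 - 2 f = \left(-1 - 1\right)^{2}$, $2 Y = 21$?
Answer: $- \frac{3}{10} \approx -0.3$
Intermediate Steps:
$Y = \frac{21}{2}$ ($Y = \frac{1}{2} \cdot 21 = \frac{21}{2} \approx 10.5$)
$f = - \frac{1}{2}$ ($f = \frac{3}{2} - \frac{\left(-1 - 1\right)^{2}}{2} = \frac{3}{2} - \frac{\left(-2\right)^{2}}{2} = \frac{3}{2} - 2 = - \frac{1}{2} \approx -0.5$)
$w = \frac{2}{35}$ ($w = - \frac{2}{-35} = \left(-2\right) \left(- \frac{1}{35}\right) = \frac{2}{35} \approx 0.057143$)
$f Y w = \left(- \frac{1}{2}\right) \frac{21}{2} \cdot \frac{2}{35} = \left(- \frac{21}{4}\right) \frac{2}{35} = - \frac{3}{10}$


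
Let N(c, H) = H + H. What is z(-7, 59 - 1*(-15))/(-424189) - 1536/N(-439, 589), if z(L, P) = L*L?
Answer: -325806013/249847321 ≈ -1.3040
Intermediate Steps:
N(c, H) = 2*H
z(L, P) = L²
z(-7, 59 - 1*(-15))/(-424189) - 1536/N(-439, 589) = (-7)²/(-424189) - 1536/(2*589) = 49*(-1/424189) - 1536/1178 = -49/424189 - 1536*1/1178 = -49/424189 - 768/589 = -325806013/249847321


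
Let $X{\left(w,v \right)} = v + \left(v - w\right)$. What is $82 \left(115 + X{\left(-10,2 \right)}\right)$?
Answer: $10578$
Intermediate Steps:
$X{\left(w,v \right)} = - w + 2 v$
$82 \left(115 + X{\left(-10,2 \right)}\right) = 82 \left(115 + \left(\left(-1\right) \left(-10\right) + 2 \cdot 2\right)\right) = 82 \left(115 + \left(10 + 4\right)\right) = 82 \left(115 + 14\right) = 82 \cdot 129 = 10578$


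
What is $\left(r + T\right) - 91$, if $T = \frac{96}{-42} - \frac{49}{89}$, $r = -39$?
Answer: $- \frac{82757}{623} \approx -132.84$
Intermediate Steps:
$T = - \frac{1767}{623}$ ($T = 96 \left(- \frac{1}{42}\right) - \frac{49}{89} = - \frac{16}{7} - \frac{49}{89} = - \frac{1767}{623} \approx -2.8363$)
$\left(r + T\right) - 91 = \left(-39 - \frac{1767}{623}\right) - 91 = - \frac{26064}{623} - 91 = - \frac{82757}{623}$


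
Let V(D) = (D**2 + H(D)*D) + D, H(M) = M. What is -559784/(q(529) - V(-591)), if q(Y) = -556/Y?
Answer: 296125736/369227215 ≈ 0.80202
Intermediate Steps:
V(D) = D + 2*D**2 (V(D) = (D**2 + D*D) + D = (D**2 + D**2) + D = 2*D**2 + D = D + 2*D**2)
-559784/(q(529) - V(-591)) = -559784/(-556/529 - (-591)*(1 + 2*(-591))) = -559784/(-556*1/529 - (-591)*(1 - 1182)) = -559784/(-556/529 - (-591)*(-1181)) = -559784/(-556/529 - 1*697971) = -559784/(-556/529 - 697971) = -559784/(-369227215/529) = -559784*(-529/369227215) = 296125736/369227215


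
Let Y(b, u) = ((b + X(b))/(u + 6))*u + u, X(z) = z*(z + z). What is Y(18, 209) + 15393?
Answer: 3493624/215 ≈ 16249.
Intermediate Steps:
X(z) = 2*z² (X(z) = z*(2*z) = 2*z²)
Y(b, u) = u + u*(b + 2*b²)/(6 + u) (Y(b, u) = ((b + 2*b²)/(u + 6))*u + u = ((b + 2*b²)/(6 + u))*u + u = u*(b + 2*b²)/(6 + u) + u = u + u*(b + 2*b²)/(6 + u))
Y(18, 209) + 15393 = 209*(6 + 18 + 209 + 2*18²)/(6 + 209) + 15393 = 209*(6 + 18 + 209 + 2*324)/215 + 15393 = 209*(1/215)*(6 + 18 + 209 + 648) + 15393 = 209*(1/215)*881 + 15393 = 184129/215 + 15393 = 3493624/215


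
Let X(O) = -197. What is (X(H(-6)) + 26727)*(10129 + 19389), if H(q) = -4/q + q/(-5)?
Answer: 783112540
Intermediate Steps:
H(q) = -4/q - q/5 (H(q) = -4/q + q*(-1/5) = -4/q - q/5)
(X(H(-6)) + 26727)*(10129 + 19389) = (-197 + 26727)*(10129 + 19389) = 26530*29518 = 783112540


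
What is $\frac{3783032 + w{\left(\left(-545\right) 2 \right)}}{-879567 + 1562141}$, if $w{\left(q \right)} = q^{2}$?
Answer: $\frac{2485566}{341287} \approx 7.2829$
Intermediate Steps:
$\frac{3783032 + w{\left(\left(-545\right) 2 \right)}}{-879567 + 1562141} = \frac{3783032 + \left(\left(-545\right) 2\right)^{2}}{-879567 + 1562141} = \frac{3783032 + \left(-1090\right)^{2}}{682574} = \left(3783032 + 1188100\right) \frac{1}{682574} = 4971132 \cdot \frac{1}{682574} = \frac{2485566}{341287}$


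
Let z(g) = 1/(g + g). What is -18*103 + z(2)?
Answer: -7415/4 ≈ -1853.8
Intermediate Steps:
z(g) = 1/(2*g)
-18*103 + z(2) = -18*103 + (½)/2 = -1854 + (½)*(½) = -1854 + ¼ = -7415/4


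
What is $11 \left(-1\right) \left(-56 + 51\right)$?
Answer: $55$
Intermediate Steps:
$11 \left(-1\right) \left(-56 + 51\right) = \left(-11\right) \left(-5\right) = 55$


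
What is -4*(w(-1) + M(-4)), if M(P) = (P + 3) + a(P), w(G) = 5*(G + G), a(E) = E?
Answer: 60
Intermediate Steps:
w(G) = 10*G (w(G) = 5*(2*G) = 10*G)
M(P) = 3 + 2*P (M(P) = (P + 3) + P = (3 + P) + P = 3 + 2*P)
-4*(w(-1) + M(-4)) = -4*(10*(-1) + (3 + 2*(-4))) = -4*(-10 + (3 - 8)) = -4*(-10 - 5) = -4*(-15) = 60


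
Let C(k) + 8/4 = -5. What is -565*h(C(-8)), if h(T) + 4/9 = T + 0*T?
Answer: 37855/9 ≈ 4206.1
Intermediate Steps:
C(k) = -7 (C(k) = -2 - 5 = -7)
h(T) = -4/9 + T (h(T) = -4/9 + (T + 0*T) = -4/9 + (T + 0) = -4/9 + T)
-565*h(C(-8)) = -565*(-4/9 - 7) = -565*(-67/9) = 37855/9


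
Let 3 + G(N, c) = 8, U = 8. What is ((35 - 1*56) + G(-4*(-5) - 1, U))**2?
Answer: 256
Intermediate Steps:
G(N, c) = 5 (G(N, c) = -3 + 8 = 5)
((35 - 1*56) + G(-4*(-5) - 1, U))**2 = ((35 - 1*56) + 5)**2 = ((35 - 56) + 5)**2 = (-21 + 5)**2 = (-16)**2 = 256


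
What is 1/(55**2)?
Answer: 1/3025 ≈ 0.00033058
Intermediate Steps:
1/(55**2) = 1/3025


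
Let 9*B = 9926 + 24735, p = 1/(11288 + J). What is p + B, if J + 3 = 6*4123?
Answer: 1248593212/324207 ≈ 3851.2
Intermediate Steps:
J = 24735 (J = -3 + 6*4123 = -3 + 24738 = 24735)
p = 1/36023 (p = 1/(11288 + 24735) = 1/36023 ≈ 2.7760e-5)
B = 34661/9 (B = (9926 + 24735)/9 = (1/9)*34661 = 34661/9 ≈ 3851.2)
p + B = 1/36023 + 34661/9 = 1248593212/324207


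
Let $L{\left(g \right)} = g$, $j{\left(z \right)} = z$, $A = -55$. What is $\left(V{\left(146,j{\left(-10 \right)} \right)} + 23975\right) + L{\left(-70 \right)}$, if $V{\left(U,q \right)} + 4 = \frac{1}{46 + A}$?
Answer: $\frac{215108}{9} \approx 23901.0$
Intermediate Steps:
$V{\left(U,q \right)} = - \frac{37}{9}$ ($V{\left(U,q \right)} = -4 + \frac{1}{46 - 55} = -4 + \frac{1}{-9} = -4 - \frac{1}{9} = - \frac{37}{9}$)
$\left(V{\left(146,j{\left(-10 \right)} \right)} + 23975\right) + L{\left(-70 \right)} = \left(- \frac{37}{9} + 23975\right) - 70 = \frac{215738}{9} - 70 = \frac{215108}{9}$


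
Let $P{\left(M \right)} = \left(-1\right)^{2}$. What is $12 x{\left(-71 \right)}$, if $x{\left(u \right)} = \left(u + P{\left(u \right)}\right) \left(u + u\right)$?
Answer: $119280$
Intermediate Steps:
$P{\left(M \right)} = 1$
$x{\left(u \right)} = 2 u \left(1 + u\right)$ ($x{\left(u \right)} = \left(u + 1\right) \left(u + u\right) = \left(1 + u\right) 2 u = 2 u \left(1 + u\right)$)
$12 x{\left(-71 \right)} = 12 \cdot 2 \left(-71\right) \left(1 - 71\right) = 12 \cdot 2 \left(-71\right) \left(-70\right) = 12 \cdot 9940 = 119280$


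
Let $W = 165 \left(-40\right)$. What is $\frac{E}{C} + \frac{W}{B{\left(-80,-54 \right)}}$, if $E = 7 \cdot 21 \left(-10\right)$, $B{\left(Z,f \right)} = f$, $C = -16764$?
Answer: $\frac{3075605}{25146} \approx 122.31$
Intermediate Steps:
$W = -6600$
$E = -1470$ ($E = 147 \left(-10\right) = -1470$)
$\frac{E}{C} + \frac{W}{B{\left(-80,-54 \right)}} = - \frac{1470}{-16764} - \frac{6600}{-54} = \left(-1470\right) \left(- \frac{1}{16764}\right) - - \frac{1100}{9} = \frac{245}{2794} + \frac{1100}{9} = \frac{3075605}{25146}$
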